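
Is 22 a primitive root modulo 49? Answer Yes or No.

φ(49) = φ(7^2) = 7·(7−1) = 42 = 2 · 3 · 7.
It suffices to check that the order of 22 is not a proper divisor of 42: compute 22^(42/q) for q ∈ {2, 3, 7}.
22^21 ≡ 1 (mod 49)  [q = 2: ≡ 1 ✗]
22^14 ≡ 1 (mod 49)  [q = 3: ≡ 1 ✗]
22^6 ≡ 29 (mod 49)  [q = 7: ≢ 1 ✓]
22^21 ≡ 1 shows ord(22) | 21, strictly less than φ(49); not a primitive root.

No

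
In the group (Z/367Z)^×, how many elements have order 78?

0

φ(367) = 367 − 1 = 366 = 2 · 3 · 61.
In a cyclic group of order 366, there are φ(d) elements of order d for each divisor d of 366, and zero for non-divisors.
Here 366 is not a multiple of 78, so there are no elements of order 78.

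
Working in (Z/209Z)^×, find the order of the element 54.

The order of 54 must divide φ(209) = φ(11·19) = (11−1)·(19−1) = 10·18 = 180 = 2^2 · 3^2 · 5.
Divisors of 180: 1, 2, 3, 4, 5, 6, 9, 10, 12, 15, 18, 20, 30, 36, 45, 60, 90, 180.
Check 54^d mod 209 for each divisor in increasing order:
54^1 ≡ 54
54^2 ≡ 199
54^3 ≡ 87
54^4 ≡ 100
54^5 ≡ 175
54^6 ≡ 45
54^9 ≡ 153
54^10 ≡ 111
54^12 ≡ 144
54^15 ≡ 197
54^18 ≡ 1
Hence ord(54) = 18.

18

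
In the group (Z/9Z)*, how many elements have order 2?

φ(9) = φ(3^2) = 3·(3−1) = 6 = 2 · 3.
Since (Z/9Z)^× is cyclic of order 6, the number of elements of order d is φ(d) when d | 6 and 0 otherwise.
2 | 6, and φ(2) = 2 − 1 = 1.

1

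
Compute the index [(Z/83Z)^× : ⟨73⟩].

1

ord(73) | φ(83) = 83 − 1 = 82 = 2 · 41.
Divisors of 82: 1, 2, 41, 82.
Test each divisor d:
73^1 ≡ 73 (mod 83)
73^2 ≡ 17 (mod 83)
73^41 ≡ 82 (mod 83)
73^82 ≡ 1 (mod 83) ✓
Thus |⟨73⟩| = ord(73) = 82.
[(Z/83Z)^× : ⟨73⟩] = 82/82 = 1.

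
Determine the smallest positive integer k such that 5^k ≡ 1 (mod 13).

The order of 5 must divide φ(13) = 13 − 1 = 12 = 2^2 · 3.
Divisors of 12: 1, 2, 3, 4, 6, 12.
Test each divisor d:
5^1 ≡ 5 (mod 13)
5^2 ≡ 12 (mod 13)
5^3 ≡ 8 (mod 13)
5^4 ≡ 1 (mod 13) ✓
The smallest such exponent is 4, so the order of 5 is 4.

4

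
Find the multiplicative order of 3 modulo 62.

30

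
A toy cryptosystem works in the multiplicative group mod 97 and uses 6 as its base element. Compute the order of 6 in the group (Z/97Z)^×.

Since 6 ∈ (Z/97Z)^×, its order divides φ(97) = 97 − 1 = 96 = 2^5 · 3.
Divisors of 96: 1, 2, 3, 4, 6, 8, 12, 16, 24, 32, 48, 96.
Check 6^d mod 97 for each divisor in increasing order:
6^1 ≡ 6 (mod 97)
6^2 ≡ 36 (mod 97)
6^3 ≡ 22 (mod 97)
6^4 ≡ 35 (mod 97)
6^6 ≡ 96 (mod 97)
6^8 ≡ 61 (mod 97)
6^12 ≡ 1 (mod 97) ✓
So ord_97(6) = 12.

12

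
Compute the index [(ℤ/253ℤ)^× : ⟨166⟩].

10

ord(166) | φ(253) = φ(11·23) = (11−1)·(23−1) = 10·22 = 220 = 2^2 · 5 · 11.
Divisors of 220: 1, 2, 4, 5, 10, 11, 20, 22, 44, 55, 110, 220.
Evaluate successive powers at the divisors of 220:
166^1 ≡ 166 (mod 253)
166^2 ≡ 232 (mod 253)
166^4 ≡ 188 (mod 253)
166^5 ≡ 89 (mod 253)
166^10 ≡ 78 (mod 253)
166^11 ≡ 45 (mod 253)
166^20 ≡ 12 (mod 253)
166^22 ≡ 1 (mod 253) ✓
The order of 166 is 22, so the subgroup it generates has 22 elements.
Index = |(Z/253Z)^×| / |⟨166⟩| = 220 / 22 = 10.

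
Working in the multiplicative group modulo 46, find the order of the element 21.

22

Since 21 ∈ (Z/46Z)^×, its order divides φ(46) = φ(2)·φ(23) = 1·22 = 22 = 2 · 11.
Divisors of 22: 1, 2, 11, 22.
Compute 21^d (mod 46) for the divisors d until we hit 1:
21^1 ≡ 21 (mod 46)
21^2 ≡ 27 (mod 46)
21^11 ≡ 45 (mod 46)
21^22 ≡ 1 (mod 46) ✓
So ord_46(21) = 22.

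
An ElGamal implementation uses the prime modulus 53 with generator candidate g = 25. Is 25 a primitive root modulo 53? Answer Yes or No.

No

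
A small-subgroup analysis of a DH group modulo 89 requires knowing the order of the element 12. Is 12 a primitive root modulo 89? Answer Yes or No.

No

φ(89) = 89 − 1 = 88 = 2^3 · 11.
Test 12^(88/q) mod 89 for each prime factor q of 88:
12^44 ≡ 88 (mod 89)  [q = 2: ≢ 1 ✓]
12^8 ≡ 1 (mod 89)  [q = 11: ≡ 1 ✗]
The check at q = 11 fails, so 12 generates a proper subgroup.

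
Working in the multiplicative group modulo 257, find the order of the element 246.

64

By Lagrange's theorem, ord_257(246) divides φ(257) = 257 − 1 = 256 = 2^8.
Divisors of 256: 1, 2, 4, 8, 16, 32, 64, 128, 256.
Test each divisor d:
246^1 ≡ 246 (mod 257)
246^2 ≡ 121 (mod 257)
246^4 ≡ 249 (mod 257)
246^8 ≡ 64 (mod 257)
246^16 ≡ 241 (mod 257)
246^32 ≡ 256 (mod 257)
246^64 ≡ 1 (mod 257) ✓
The smallest such exponent is 64, so the order of 246 is 64.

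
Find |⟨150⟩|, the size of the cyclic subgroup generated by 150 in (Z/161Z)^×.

By Lagrange's theorem, ord_161(150) divides φ(161) = φ(7·23) = (7−1)·(23−1) = 6·22 = 132 = 2^2 · 3 · 11.
Divisors of 132: 1, 2, 3, 4, 6, 11, 12, 22, 33, 44, 66, 132.
Check 150^d mod 161 for each divisor in increasing order:
150^1 ≡ 150 (mod 161)
150^2 ≡ 121 (mod 161)
150^3 ≡ 118 (mod 161)
150^4 ≡ 151 (mod 161)
150^6 ≡ 78 (mod 161)
150^11 ≡ 47 (mod 161)
150^12 ≡ 127 (mod 161)
150^22 ≡ 116 (mod 161)
150^33 ≡ 139 (mod 161)
150^44 ≡ 93 (mod 161)
150^66 ≡ 1 (mod 161) ✓
The smallest such exponent is 66, so the order of 150 is 66.

66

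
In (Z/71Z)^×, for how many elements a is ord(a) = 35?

φ(71) = 71 − 1 = 70 = 2 · 5 · 7.
In a cyclic group of order 70, there are φ(d) elements of order d for each divisor d of 70, and zero for non-divisors.
35 = 5 · 7 divides 70, and φ(35) = 24.

24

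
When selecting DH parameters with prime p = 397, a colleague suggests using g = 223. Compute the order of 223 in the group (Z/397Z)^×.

Since 223 ∈ (Z/397Z)^×, its order divides φ(397) = 397 − 1 = 396 = 2^2 · 3^2 · 11.
Divisors of 396: 1, 2, 3, 4, 6, 9, 11, 12, 18, 22, 33, 36, 44, 66, 99, 132, 198, 396.
Compute 223^d (mod 397) for the divisors d until we hit 1:
223^1 ≡ 223 (mod 397)
223^2 ≡ 104 (mod 397)
223^3 ≡ 166 (mod 397)
223^4 ≡ 97 (mod 397)
223^6 ≡ 163 (mod 397)
223^9 ≡ 62 (mod 397)
223^11 ≡ 96 (mod 397)
223^12 ≡ 367 (mod 397)
223^18 ≡ 271 (mod 397)
223^22 ≡ 85 (mod 397)
223^33 ≡ 220 (mod 397)
223^36 ≡ 393 (mod 397)
223^44 ≡ 79 (mod 397)
223^66 ≡ 363 (mod 397)
223^99 ≡ 63 (mod 397)
223^132 ≡ 362 (mod 397)
223^198 ≡ 396 (mod 397)
223^396 ≡ 1 (mod 397) ✓
So ord_397(223) = 396.

396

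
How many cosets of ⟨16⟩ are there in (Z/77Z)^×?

4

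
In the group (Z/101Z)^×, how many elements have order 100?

φ(101) = 101 − 1 = 100 = 2^2 · 5^2.
(Z/101Z)^× is cyclic (|G| = 100); a cyclic group of order m has exactly φ(d) elements of each order d | m, and none otherwise.
100 = 2^2 · 5^2 divides 100, and φ(100) = 40.

40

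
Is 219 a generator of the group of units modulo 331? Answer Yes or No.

No

φ(331) = 331 − 1 = 330 = 2 · 3 · 5 · 11.
219 is a primitive root mod 331 iff 219^(φ(331)/q) ≢ 1 for every prime q | φ(331), i.e. q ∈ {2, 3, 5, 11}.
219^165 ≡ 1 (mod 331)  [q = 2: ≡ 1 ✗]
219^110 ≡ 299 (mod 331)  [q = 3: ≢ 1 ✓]
219^66 ≡ 1 (mod 331)  [q = 5: ≡ 1 ✗]
219^30 ≡ 111 (mod 331)  [q = 11: ≢ 1 ✓]
The check at q = 2 fails, so 219 generates a proper subgroup.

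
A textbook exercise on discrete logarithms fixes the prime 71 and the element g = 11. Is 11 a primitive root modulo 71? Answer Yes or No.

Yes

φ(71) = 71 − 1 = 70 = 2 · 5 · 7.
11 is a primitive root mod 71 iff 11^(φ(71)/q) ≢ 1 for every prime q | φ(71), i.e. q ∈ {2, 5, 7}.
11^35 ≡ 70 (mod 71)  [q = 2: ≢ 1 ✓]
11^14 ≡ 54 (mod 71)  [q = 5: ≢ 1 ✓]
11^10 ≡ 32 (mod 71)  [q = 7: ≢ 1 ✓]
Every test exponent gives a nontrivial residue, hence 11 generates the full group.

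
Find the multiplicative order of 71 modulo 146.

Since 71 ∈ (Z/146Z)^×, its order divides φ(146) = φ(2)·φ(73) = 1·72 = 72 = 2^3 · 3^2.
Divisors of 72: 1, 2, 3, 4, 6, 8, 9, 12, 18, 24, 36, 72.
Compute 71^d (mod 146) for the divisors d until we hit 1:
71^1 ≡ 71 (mod 146)
71^2 ≡ 77 (mod 146)
71^3 ≡ 65 (mod 146)
71^4 ≡ 89 (mod 146)
71^6 ≡ 137 (mod 146)
71^8 ≡ 37 (mod 146)
71^9 ≡ 145 (mod 146)
71^12 ≡ 81 (mod 146)
71^18 ≡ 1 (mod 146) ✓
Hence ord(71) = 18.

18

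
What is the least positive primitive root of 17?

φ(17) = 17 − 1 = 16 = 2^4.
g is a primitive root iff g^(16/q) ≢ 1 (mod 17) for each prime q ∈ {2}.
g = 2: 2^8 ≡ 1 — hits 1, so not a primitive root.
g = 3: 3^8 ≡ 16 — none is 1, so 3 is a primitive root.
The smallest primitive root modulo 17 is 3.

3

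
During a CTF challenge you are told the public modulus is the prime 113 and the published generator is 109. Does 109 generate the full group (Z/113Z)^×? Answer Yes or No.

φ(113) = 113 − 1 = 112 = 2^4 · 7.
It suffices to check that the order of 109 is not a proper divisor of 112: compute 109^(112/q) for q ∈ {2, 7}.
109^56 ≡ 1 (mod 113)  [q = 2: ≡ 1 ✗]
109^16 ≡ 16 (mod 113)  [q = 7: ≢ 1 ✓]
Since 109^56 ≡ 1, the order of 109 divides 56 < 112, so 109 is not a primitive root.

No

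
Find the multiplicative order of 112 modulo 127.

126

By Lagrange's theorem, ord_127(112) divides φ(127) = 127 − 1 = 126 = 2 · 3^2 · 7.
Divisors of 126: 1, 2, 3, 6, 7, 9, 14, 18, 21, 42, 63, 126.
Evaluate successive powers at the divisors of 126:
112^1 ≡ 112 (mod 127)
112^2 ≡ 98 (mod 127)
112^3 ≡ 54 (mod 127)
112^6 ≡ 122 (mod 127)
112^7 ≡ 75 (mod 127)
112^9 ≡ 111 (mod 127)
112^14 ≡ 37 (mod 127)
112^18 ≡ 2 (mod 127)
112^21 ≡ 108 (mod 127)
112^42 ≡ 107 (mod 127)
112^63 ≡ 126 (mod 127)
112^126 ≡ 1 (mod 127) ✓
Hence ord(112) = 126.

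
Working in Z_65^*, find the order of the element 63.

12

By Lagrange's theorem, ord_65(63) divides φ(65) = φ(5·13) = (5−1)·(13−1) = 4·12 = 48 = 2^4 · 3.
Divisors of 48: 1, 2, 3, 4, 6, 8, 12, 16, 24, 48.
Compute 63^d (mod 65) for the divisors d until we hit 1:
63^1 ≡ 63 (mod 65)
63^2 ≡ 4 (mod 65)
63^3 ≡ 57 (mod 65)
63^4 ≡ 16 (mod 65)
63^6 ≡ 64 (mod 65)
63^8 ≡ 61 (mod 65)
63^12 ≡ 1 (mod 65) ✓
So ord_65(63) = 12.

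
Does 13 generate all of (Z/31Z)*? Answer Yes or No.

Yes

φ(31) = 31 − 1 = 30 = 2 · 3 · 5.
An element g generates (Z/31Z)^× iff g^(30/q) ≢ 1 (mod 31) for each prime q ∈ {2, 3, 5}.
13^15 ≡ 30 (mod 31)  [q = 2: ≢ 1 ✓]
13^10 ≡ 5 (mod 31)  [q = 3: ≢ 1 ✓]
13^6 ≡ 16 (mod 31)  [q = 5: ≢ 1 ✓]
Every test exponent gives a nontrivial residue, hence 13 generates the full group.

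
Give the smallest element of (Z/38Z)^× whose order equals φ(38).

φ(38) = φ(2)·φ(19) = 1·18 = 18 = 2 · 3^2.
Test candidates g = 2, 3, … against the prime factors q ∈ {2, 3} of φ(38): g is a generator iff g^(18/q) ≢ 1 for every such q.
g = 2: gcd(2, 38) = 2 > 1, not a unit — skip.
g = 3: 3^9 ≡ 37; 3^6 ≡ 7 — none is 1, so 3 is a primitive root.
So 3 is the smallest generator of (Z/38Z)^×.

3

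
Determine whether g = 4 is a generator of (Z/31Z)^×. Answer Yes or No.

φ(31) = 31 − 1 = 30 = 2 · 3 · 5.
It suffices to check that the order of 4 is not a proper divisor of 30: compute 4^(30/q) for q ∈ {2, 3, 5}.
4^15 ≡ 1 (mod 31)  [q = 2: ≡ 1 ✗]
4^10 ≡ 1 (mod 31)  [q = 3: ≡ 1 ✗]
4^6 ≡ 4 (mod 31)  [q = 5: ≢ 1 ✓]
4^15 ≡ 1 shows ord(4) | 15, strictly less than φ(31); not a primitive root.

No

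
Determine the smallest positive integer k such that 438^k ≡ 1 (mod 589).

By Lagrange's theorem, ord_589(438) divides φ(589) = φ(19·31) = (19−1)·(31−1) = 18·30 = 540 = 2^2 · 3^3 · 5.
Divisors of 540: 1, 2, 3, 4, 5, 6, 9, 10, 12, 15, 18, 20, 27, 30, 36, 45, 54, 60, 90, 108, 135, 180, 270, 540.
Compute 438^d (mod 589) for the divisors d until we hit 1:
438^1 ≡ 438 (mod 589)
438^2 ≡ 419 (mod 589)
438^3 ≡ 343 (mod 589)
438^4 ≡ 39 (mod 589)
438^5 ≡ 1 (mod 589) ✓
The smallest such exponent is 5, so the order of 438 is 5.

5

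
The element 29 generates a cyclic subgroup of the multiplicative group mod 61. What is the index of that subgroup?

5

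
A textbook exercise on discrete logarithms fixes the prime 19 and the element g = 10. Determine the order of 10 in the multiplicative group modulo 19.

18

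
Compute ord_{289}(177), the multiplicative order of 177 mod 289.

272

Since 177 ∈ (Z/289Z)^×, its order divides φ(289) = φ(17^2) = 17·(17−1) = 272 = 2^4 · 17.
Divisors of 272: 1, 2, 4, 8, 16, 17, 34, 68, 136, 272.
Evaluate successive powers at the divisors of 272:
177^1 ≡ 177
177^2 ≡ 117
177^4 ≡ 106
177^8 ≡ 254
177^16 ≡ 69
177^17 ≡ 75
177^34 ≡ 134
177^68 ≡ 38
177^136 ≡ 288
177^272 ≡ 1
So ord_289(177) = 272.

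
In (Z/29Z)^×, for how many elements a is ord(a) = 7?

6

φ(29) = 29 − 1 = 28 = 2^2 · 7.
In a cyclic group of order 28, there are φ(d) elements of order d for each divisor d of 28, and zero for non-divisors.
7 | 28, and φ(7) = 7 − 1 = 6.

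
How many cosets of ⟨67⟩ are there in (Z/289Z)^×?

8

ord(67) | φ(289) = φ(17^2) = 17·(17−1) = 272 = 2^4 · 17.
Divisors of 272: 1, 2, 4, 8, 16, 17, 34, 68, 136, 272.
Compute 67^d (mod 289) for the divisors d until we hit 1:
67^1 ≡ 67 (mod 289)
67^2 ≡ 154 (mod 289)
67^4 ≡ 18 (mod 289)
67^8 ≡ 35 (mod 289)
67^16 ≡ 69 (mod 289)
67^17 ≡ 288 (mod 289)
67^34 ≡ 1 (mod 289) ✓
The order of 67 is 34, so the subgroup it generates has 34 elements.
The index is φ(289) / ord(67) = 272 / 34 = 8.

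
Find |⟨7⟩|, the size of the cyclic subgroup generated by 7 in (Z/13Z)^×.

Since 7 ∈ (Z/13Z)^×, its order divides φ(13) = 13 − 1 = 12 = 2^2 · 3.
Divisors of 12: 1, 2, 3, 4, 6, 12.
Check 7^d mod 13 for each divisor in increasing order:
7^1 ≡ 7 (mod 13)
7^2 ≡ 10 (mod 13)
7^3 ≡ 5 (mod 13)
7^4 ≡ 9 (mod 13)
7^6 ≡ 12 (mod 13)
7^12 ≡ 1 (mod 13) ✓
So ord_13(7) = 12.

12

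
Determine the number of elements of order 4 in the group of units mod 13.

φ(13) = 13 − 1 = 12 = 2^2 · 3.
In a cyclic group of order 12, there are φ(d) elements of order d for each divisor d of 12, and zero for non-divisors.
4 = 2^2 divides 12, and φ(4) = 2.

2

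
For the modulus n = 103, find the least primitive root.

5

φ(103) = 103 − 1 = 102 = 2 · 3 · 17.
g is a primitive root iff g^(102/q) ≢ 1 (mod 103) for each prime q ∈ {2, 3, 17}.
g = 2: 2^51 ≡ 1 — hits 1, so not a primitive root.
g = 3: 3^51 ≡ 102; 3^34 ≡ 1 — hits 1, so not a primitive root.
g = 4: 4^51 ≡ 1 — hits 1, so not a primitive root.
g = 5: 5^51 ≡ 102; 5^34 ≡ 56; 5^6 ≡ 72 — none is 1, so 5 is a primitive root.
The smallest primitive root modulo 103 is 5.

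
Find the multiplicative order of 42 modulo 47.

Since 42 ∈ (Z/47Z)^×, its order divides φ(47) = 47 − 1 = 46 = 2 · 23.
Divisors of 46: 1, 2, 23, 46.
Evaluate successive powers at the divisors of 46:
42^1 ≡ 42 (mod 47)
42^2 ≡ 25 (mod 47)
42^23 ≡ 1 (mod 47) ✓
Therefore the multiplicative order of 42 modulo 47 is 23.

23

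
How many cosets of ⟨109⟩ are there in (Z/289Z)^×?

1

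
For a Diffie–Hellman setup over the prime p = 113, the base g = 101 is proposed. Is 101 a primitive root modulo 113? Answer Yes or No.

Yes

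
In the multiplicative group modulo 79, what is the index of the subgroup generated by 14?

Since 14 ∈ (Z/79Z)^×, its order divides φ(79) = 79 − 1 = 78 = 2 · 3 · 13.
Divisors of 78: 1, 2, 3, 6, 13, 26, 39, 78.
Check 14^d mod 79 for each divisor in increasing order:
14^1 ≡ 14
14^2 ≡ 38
14^3 ≡ 58
14^6 ≡ 46
14^13 ≡ 78
14^26 ≡ 1
So ord_79(14) = 26, hence |⟨14⟩| = 26.
[(Z/79Z)^× : ⟨14⟩] = 78/26 = 3.

3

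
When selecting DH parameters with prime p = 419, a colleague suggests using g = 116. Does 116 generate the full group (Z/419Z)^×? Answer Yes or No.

φ(419) = 419 − 1 = 418 = 2 · 11 · 19.
It suffices to check that the order of 116 is not a proper divisor of 418: compute 116^(418/q) for q ∈ {2, 11, 19}.
116^209 ≡ 1 (mod 419)  [q = 2: ≡ 1 ✗]
116^38 ≡ 13 (mod 419)  [q = 11: ≢ 1 ✓]
116^22 ≡ 208 (mod 419)  [q = 19: ≢ 1 ✓]
Since 116^209 ≡ 1, the order of 116 divides 209 < 418, so 116 is not a primitive root.

No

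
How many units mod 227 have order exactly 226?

φ(227) = 227 − 1 = 226 = 2 · 113.
Since (Z/227Z)^× is cyclic of order 226, the number of elements of order d is φ(d) when d | 226 and 0 otherwise.
226 = 2 · 113 divides 226, and φ(226) = 112.

112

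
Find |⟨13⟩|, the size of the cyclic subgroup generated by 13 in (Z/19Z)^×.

18

The order of 13 must divide φ(19) = 19 − 1 = 18 = 2 · 3^2.
Divisors of 18: 1, 2, 3, 6, 9, 18.
Compute 13^d (mod 19) for the divisors d until we hit 1:
13^1 ≡ 13
13^2 ≡ 17
13^3 ≡ 12
13^6 ≡ 11
13^9 ≡ 18
13^18 ≡ 1
Hence ord(13) = 18.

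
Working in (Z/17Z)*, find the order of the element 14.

16

Since 14 ∈ (Z/17Z)^×, its order divides φ(17) = 17 − 1 = 16 = 2^4.
Divisors of 16: 1, 2, 4, 8, 16.
Test each divisor d:
14^1 ≡ 14 (mod 17)
14^2 ≡ 9 (mod 17)
14^4 ≡ 13 (mod 17)
14^8 ≡ 16 (mod 17)
14^16 ≡ 1 (mod 17) ✓
Hence ord(14) = 16.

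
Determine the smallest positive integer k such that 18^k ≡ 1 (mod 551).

The order of 18 must divide φ(551) = φ(19·29) = (19−1)·(29−1) = 18·28 = 504 = 2^3 · 3^2 · 7.
Divisors of 504: 1, 2, 3, 4, 6, 7, 8, 9, 12, 14, 18, 21, 24, 28, 36, 42, 56, 63, 72, 84, 126, 168, 252, 504.
Evaluate successive powers at the divisors of 504:
18^1 ≡ 18 (mod 551)
18^2 ≡ 324 (mod 551)
18^3 ≡ 322 (mod 551)
18^4 ≡ 286 (mod 551)
18^6 ≡ 96 (mod 551)
18^7 ≡ 75 (mod 551)
18^8 ≡ 248 (mod 551)
18^9 ≡ 56 (mod 551)
18^12 ≡ 400 (mod 551)
18^14 ≡ 115 (mod 551)
18^18 ≡ 381 (mod 551)
18^21 ≡ 360 (mod 551)
18^24 ≡ 210 (mod 551)
18^28 ≡ 1 (mod 551) ✓
The smallest such exponent is 28, so the order of 18 is 28.

28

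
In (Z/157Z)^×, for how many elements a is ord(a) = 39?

24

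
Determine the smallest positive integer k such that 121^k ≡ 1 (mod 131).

65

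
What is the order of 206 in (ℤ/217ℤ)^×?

ord(206) | φ(217) = φ(7·31) = (7−1)·(31−1) = 6·30 = 180 = 2^2 · 3^2 · 5.
Divisors of 180: 1, 2, 3, 4, 5, 6, 9, 10, 12, 15, 18, 20, 30, 36, 45, 60, 90, 180.
Evaluate successive powers at the divisors of 180:
206^1 ≡ 206 (mod 217)
206^2 ≡ 121 (mod 217)
206^3 ≡ 188 (mod 217)
206^4 ≡ 102 (mod 217)
206^5 ≡ 180 (mod 217)
206^6 ≡ 190 (mod 217)
206^9 ≡ 132 (mod 217)
206^10 ≡ 67 (mod 217)
206^12 ≡ 78 (mod 217)
206^15 ≡ 125 (mod 217)
206^18 ≡ 64 (mod 217)
206^20 ≡ 149 (mod 217)
206^30 ≡ 1 (mod 217) ✓
So ord_217(206) = 30.

30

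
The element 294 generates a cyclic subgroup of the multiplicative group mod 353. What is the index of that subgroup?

11

The order of 294 must divide φ(353) = 353 − 1 = 352 = 2^5 · 11.
Divisors of 352: 1, 2, 4, 8, 11, 16, 22, 32, 44, 88, 176, 352.
Check 294^d mod 353 for each divisor in increasing order:
294^1 ≡ 294 (mod 353)
294^2 ≡ 304 (mod 353)
294^4 ≡ 283 (mod 353)
294^8 ≡ 311 (mod 353)
294^11 ≡ 10 (mod 353)
294^16 ≡ 352 (mod 353)
294^22 ≡ 100 (mod 353)
294^32 ≡ 1 (mod 353) ✓
Thus |⟨294⟩| = ord(294) = 32.
Index = |(Z/353Z)^×| / |⟨294⟩| = 352 / 32 = 11.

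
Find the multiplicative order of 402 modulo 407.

180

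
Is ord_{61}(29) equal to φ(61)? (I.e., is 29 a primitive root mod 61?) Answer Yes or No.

φ(61) = 61 − 1 = 60 = 2^2 · 3 · 5.
An element g generates (Z/61Z)^× iff g^(60/q) ≢ 1 (mod 61) for each prime q ∈ {2, 3, 5}.
29^30 ≡ 60 (mod 61)  [q = 2: ≢ 1 ✓]
29^20 ≡ 13 (mod 61)  [q = 3: ≢ 1 ✓]
29^12 ≡ 1 (mod 61)  [q = 5: ≡ 1 ✗]
Since 29^12 ≡ 1, the order of 29 divides 12 < 60, so 29 is not a primitive root.

No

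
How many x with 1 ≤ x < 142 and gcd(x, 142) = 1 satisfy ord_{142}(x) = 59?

0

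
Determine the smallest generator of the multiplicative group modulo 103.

φ(103) = 103 − 1 = 102 = 2 · 3 · 17.
g is a primitive root iff g^(102/q) ≢ 1 (mod 103) for each prime q ∈ {2, 3, 17}.
g = 2: 2^51 ≡ 1 — hits 1, so not a primitive root.
g = 3: 3^51 ≡ 102; 3^34 ≡ 1 — hits 1, so not a primitive root.
g = 4: 4^51 ≡ 1 — hits 1, so not a primitive root.
g = 5: 5^51 ≡ 102; 5^34 ≡ 56; 5^6 ≡ 72 — none is 1, so 5 is a primitive root.
So 5 is the smallest generator of (Z/103Z)^×.

5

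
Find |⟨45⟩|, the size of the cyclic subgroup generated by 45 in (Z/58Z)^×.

The order of 45 must divide φ(58) = φ(2)·φ(29) = 1·28 = 28 = 2^2 · 7.
Divisors of 28: 1, 2, 4, 7, 14, 28.
Test each divisor d:
45^1 ≡ 45 (mod 58)
45^2 ≡ 53 (mod 58)
45^4 ≡ 25 (mod 58)
45^7 ≡ 1 (mod 58) ✓
Hence ord(45) = 7.

7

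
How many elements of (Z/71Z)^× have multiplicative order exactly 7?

6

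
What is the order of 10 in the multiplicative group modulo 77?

6

By Lagrange's theorem, ord_77(10) divides φ(77) = φ(7·11) = (7−1)·(11−1) = 6·10 = 60 = 2^2 · 3 · 5.
Divisors of 60: 1, 2, 3, 4, 5, 6, 10, 12, 15, 20, 30, 60.
Test each divisor d:
10^1 ≡ 10
10^2 ≡ 23
10^3 ≡ 76
10^4 ≡ 67
10^5 ≡ 54
10^6 ≡ 1
Hence ord(10) = 6.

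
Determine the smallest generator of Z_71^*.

7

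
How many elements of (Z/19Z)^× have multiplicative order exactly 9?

6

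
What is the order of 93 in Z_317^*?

316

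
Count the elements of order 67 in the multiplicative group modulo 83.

0

φ(83) = 83 − 1 = 82 = 2 · 41.
(Z/83Z)^× is cyclic (|G| = 82); a cyclic group of order m has exactly φ(d) elements of each order d | m, and none otherwise.
Here 82 is not a multiple of 67, so there are no elements of order 67.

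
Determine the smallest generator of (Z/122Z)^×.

φ(122) = φ(2)·φ(61) = 1·60 = 60 = 2^2 · 3 · 5.
Test candidates g = 2, 3, … against the prime factors q ∈ {2, 3, 5} of φ(122): g is a generator iff g^(60/q) ≢ 1 for every such q.
g = 2: gcd(2, 122) = 2 > 1, not a unit — skip.
g = 3: 3^30 ≡ 1 — hits 1, so not a primitive root.
g = 4: gcd(4, 122) = 2 > 1, not a unit — skip.
g = 5: 5^30 ≡ 1 — hits 1, so not a primitive root.
g = 6: gcd(6, 122) = 2 > 1, not a unit — skip.
g = 7: 7^30 ≡ 121; 7^20 ≡ 47; 7^12 ≡ 95 — none is 1, so 7 is a primitive root.
The smallest primitive root modulo 122 is 7.

7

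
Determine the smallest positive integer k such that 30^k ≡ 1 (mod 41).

40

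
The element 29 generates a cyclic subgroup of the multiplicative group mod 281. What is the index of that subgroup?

The order of 29 must divide φ(281) = 281 − 1 = 280 = 2^3 · 5 · 7.
Divisors of 280: 1, 2, 4, 5, 7, 8, 10, 14, 20, 28, 35, 40, 56, 70, 140, 280.
Evaluate successive powers at the divisors of 280:
29^1 ≡ 29 (mod 281)
29^2 ≡ 279 (mod 281)
29^4 ≡ 4 (mod 281)
29^5 ≡ 116 (mod 281)
29^7 ≡ 49 (mod 281)
29^8 ≡ 16 (mod 281)
29^10 ≡ 249 (mod 281)
29^14 ≡ 153 (mod 281)
29^20 ≡ 181 (mod 281)
29^28 ≡ 86 (mod 281)
29^35 ≡ 280 (mod 281)
29^40 ≡ 165 (mod 281)
29^56 ≡ 90 (mod 281)
29^70 ≡ 1 (mod 281) ✓
The order of 29 is 70, so the subgroup it generates has 70 elements.
[(Z/281Z)^× : ⟨29⟩] = 280/70 = 4.

4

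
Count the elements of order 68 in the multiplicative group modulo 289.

32

φ(289) = φ(17^2) = 17·(17−1) = 272 = 2^4 · 17.
(Z/289Z)^× is cyclic (|G| = 272); a cyclic group of order m has exactly φ(d) elements of each order d | m, and none otherwise.
68 = 2^2 · 17 divides 272, and φ(68) = 32.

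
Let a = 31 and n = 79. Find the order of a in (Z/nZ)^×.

ord(31) | φ(79) = 79 − 1 = 78 = 2 · 3 · 13.
Divisors of 78: 1, 2, 3, 6, 13, 26, 39, 78.
Test each divisor d:
31^1 ≡ 31
31^2 ≡ 13
31^3 ≡ 8
31^6 ≡ 64
31^13 ≡ 23
31^26 ≡ 55
31^39 ≡ 1
Hence ord(31) = 39.

39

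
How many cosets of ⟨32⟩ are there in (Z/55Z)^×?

10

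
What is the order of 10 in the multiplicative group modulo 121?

22

The order of 10 must divide φ(121) = φ(11^2) = 11·(11−1) = 110 = 2 · 5 · 11.
Divisors of 110: 1, 2, 5, 10, 11, 22, 55, 110.
Check 10^d mod 121 for each divisor in increasing order:
10^1 ≡ 10 (mod 121)
10^2 ≡ 100 (mod 121)
10^5 ≡ 54 (mod 121)
10^10 ≡ 12 (mod 121)
10^11 ≡ 120 (mod 121)
10^22 ≡ 1 (mod 121) ✓
Therefore the multiplicative order of 10 modulo 121 is 22.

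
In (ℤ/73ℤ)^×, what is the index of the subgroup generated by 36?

4

The order of 36 must divide φ(73) = 73 − 1 = 72 = 2^3 · 3^2.
Divisors of 72: 1, 2, 3, 4, 6, 8, 9, 12, 18, 24, 36, 72.
Check 36^d mod 73 for each divisor in increasing order:
36^1 ≡ 36
36^2 ≡ 55
36^3 ≡ 9
36^4 ≡ 32
36^6 ≡ 8
36^8 ≡ 2
36^9 ≡ 72
36^12 ≡ 64
36^18 ≡ 1
The order of 36 is 18, so the subgroup it generates has 18 elements.
[(Z/73Z)^× : ⟨36⟩] = 72/18 = 4.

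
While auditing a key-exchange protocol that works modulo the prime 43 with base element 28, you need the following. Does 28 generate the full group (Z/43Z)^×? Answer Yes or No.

Yes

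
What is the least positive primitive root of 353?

3

φ(353) = 353 − 1 = 352 = 2^5 · 11.
g is a primitive root iff g^(352/q) ≢ 1 (mod 353) for each prime q ∈ {2, 11}.
g = 2: 2^176 ≡ 1 — hits 1, so not a primitive root.
g = 3: 3^176 ≡ 352; 3^32 ≡ 140 — none is 1, so 3 is a primitive root.
Hence the least primitive root of 353 is 3.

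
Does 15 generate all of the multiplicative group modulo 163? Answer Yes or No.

No

φ(163) = 163 − 1 = 162 = 2 · 3^4.
An element g generates (Z/163Z)^× iff g^(162/q) ≢ 1 (mod 163) for each prime q ∈ {2, 3}.
15^81 ≡ 1 (mod 163)  [q = 2: ≡ 1 ✗]
15^54 ≡ 58 (mod 163)  [q = 3: ≢ 1 ✓]
The check at q = 2 fails, so 15 generates a proper subgroup.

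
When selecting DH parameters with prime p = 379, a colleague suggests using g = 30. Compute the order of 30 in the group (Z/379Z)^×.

63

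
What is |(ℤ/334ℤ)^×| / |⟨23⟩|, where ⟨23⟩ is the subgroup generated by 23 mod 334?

Since 23 ∈ (Z/334Z)^×, its order divides φ(334) = φ(2)·φ(167) = 1·166 = 166 = 2 · 83.
Divisors of 166: 1, 2, 83, 166.
Compute 23^d (mod 334) for the divisors d until we hit 1:
23^1 ≡ 23 (mod 334)
23^2 ≡ 195 (mod 334)
23^83 ≡ 333 (mod 334)
23^166 ≡ 1 (mod 334) ✓
The order of 23 is 166, so the subgroup it generates has 166 elements.
The index is φ(334) / ord(23) = 166 / 166 = 1.

1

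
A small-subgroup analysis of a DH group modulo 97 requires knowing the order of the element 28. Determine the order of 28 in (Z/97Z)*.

32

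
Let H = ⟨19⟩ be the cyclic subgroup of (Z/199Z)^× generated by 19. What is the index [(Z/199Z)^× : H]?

11

By Lagrange's theorem, ord_199(19) divides φ(199) = 199 − 1 = 198 = 2 · 3^2 · 11.
Divisors of 198: 1, 2, 3, 6, 9, 11, 18, 22, 33, 66, 99, 198.
Compute 19^d (mod 199) for the divisors d until we hit 1:
19^1 ≡ 19 (mod 199)
19^2 ≡ 162 (mod 199)
19^3 ≡ 93 (mod 199)
19^6 ≡ 92 (mod 199)
19^9 ≡ 198 (mod 199)
19^11 ≡ 37 (mod 199)
19^18 ≡ 1 (mod 199) ✓
So ord_199(19) = 18, hence |⟨19⟩| = 18.
The index is φ(199) / ord(19) = 198 / 18 = 11.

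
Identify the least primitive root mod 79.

3

φ(79) = 79 − 1 = 78 = 2 · 3 · 13.
g is a primitive root iff g^(78/q) ≢ 1 (mod 79) for each prime q ∈ {2, 3, 13}.
g = 2: 2^39 ≡ 1 — hits 1, so not a primitive root.
g = 3: 3^39 ≡ 78; 3^26 ≡ 23; 3^6 ≡ 18 — none is 1, so 3 is a primitive root.
So 3 is the smallest generator of (Z/79Z)^×.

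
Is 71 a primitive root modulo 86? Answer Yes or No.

φ(86) = φ(2)·φ(43) = 1·42 = 42 = 2 · 3 · 7.
It suffices to check that the order of 71 is not a proper divisor of 42: compute 71^(42/q) for q ∈ {2, 3, 7}.
71^21 ≡ 85 (mod 86)  [q = 2: ≢ 1 ✓]
71^14 ≡ 49 (mod 86)  [q = 3: ≢ 1 ✓]
71^6 ≡ 11 (mod 86)  [q = 7: ≢ 1 ✓]
Every test exponent gives a nontrivial residue, hence 71 generates the full group.

Yes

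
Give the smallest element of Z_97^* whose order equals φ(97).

5

φ(97) = 97 − 1 = 96 = 2^5 · 3.
g is a primitive root iff g^(96/q) ≢ 1 (mod 97) for each prime q ∈ {2, 3}.
g = 2: 2^48 ≡ 1 — hits 1, so not a primitive root.
g = 3: 3^48 ≡ 1 — hits 1, so not a primitive root.
g = 4: 4^48 ≡ 1 — hits 1, so not a primitive root.
g = 5: 5^48 ≡ 96; 5^32 ≡ 35 — none is 1, so 5 is a primitive root.
The smallest primitive root modulo 97 is 5.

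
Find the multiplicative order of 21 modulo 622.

155

Since 21 ∈ (Z/622Z)^×, its order divides φ(622) = φ(2)·φ(311) = 1·310 = 310 = 2 · 5 · 31.
Divisors of 310: 1, 2, 5, 10, 31, 62, 155, 310.
Test each divisor d:
21^1 ≡ 21 (mod 622)
21^2 ≡ 441 (mod 622)
21^5 ≡ 49 (mod 622)
21^10 ≡ 535 (mod 622)
21^31 ≡ 363 (mod 622)
21^62 ≡ 527 (mod 622)
21^155 ≡ 1 (mod 622) ✓
Hence ord(21) = 155.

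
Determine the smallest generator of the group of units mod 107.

φ(107) = 107 − 1 = 106 = 2 · 53.
g is a primitive root iff g^(106/q) ≢ 1 (mod 107) for each prime q ∈ {2, 53}.
g = 2: 2^53 ≡ 106; 2^2 ≡ 4 — none is 1, so 2 is a primitive root.
Hence the least primitive root of 107 is 2.

2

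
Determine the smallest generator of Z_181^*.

φ(181) = 181 − 1 = 180 = 2^2 · 3^2 · 5.
g is a primitive root iff g^(180/q) ≢ 1 (mod 181) for each prime q ∈ {2, 3, 5}.
g = 2: 2^90 ≡ 180; 2^60 ≡ 48; 2^36 ≡ 59 — none is 1, so 2 is a primitive root.
Hence the least primitive root of 181 is 2.

2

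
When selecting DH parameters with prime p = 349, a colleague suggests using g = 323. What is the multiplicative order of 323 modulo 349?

174

The order of 323 must divide φ(349) = 349 − 1 = 348 = 2^2 · 3 · 29.
Divisors of 348: 1, 2, 3, 4, 6, 12, 29, 58, 87, 116, 174, 348.
Compute 323^d (mod 349) for the divisors d until we hit 1:
323^1 ≡ 323 (mod 349)
323^2 ≡ 327 (mod 349)
323^3 ≡ 223 (mod 349)
323^4 ≡ 135 (mod 349)
323^6 ≡ 171 (mod 349)
323^12 ≡ 274 (mod 349)
323^29 ≡ 227 (mod 349)
323^58 ≡ 226 (mod 349)
323^87 ≡ 348 (mod 349)
323^116 ≡ 122 (mod 349)
323^174 ≡ 1 (mod 349) ✓
The smallest such exponent is 174, so the order of 323 is 174.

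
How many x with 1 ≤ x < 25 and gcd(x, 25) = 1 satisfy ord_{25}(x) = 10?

4

φ(25) = φ(5^2) = 5·(5−1) = 20 = 2^2 · 5.
(Z/25Z)^× is cyclic (|G| = 20); a cyclic group of order m has exactly φ(d) elements of each order d | m, and none otherwise.
10 = 2 · 5 divides 20, and φ(10) = 4.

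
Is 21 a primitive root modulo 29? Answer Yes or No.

Yes

φ(29) = 29 − 1 = 28 = 2^2 · 7.
21 is a primitive root mod 29 iff 21^(φ(29)/q) ≢ 1 for every prime q | φ(29), i.e. q ∈ {2, 7}.
21^14 ≡ 28 (mod 29)  [q = 2: ≢ 1 ✓]
21^4 ≡ 7 (mod 29)  [q = 7: ≢ 1 ✓]
None equal 1, so ord_29(21) = 28: 21 is a primitive root.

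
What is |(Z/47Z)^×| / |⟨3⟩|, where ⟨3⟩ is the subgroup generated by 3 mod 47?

2

ord(3) | φ(47) = 47 − 1 = 46 = 2 · 23.
Divisors of 46: 1, 2, 23, 46.
Evaluate successive powers at the divisors of 46:
3^1 ≡ 3 (mod 47)
3^2 ≡ 9 (mod 47)
3^23 ≡ 1 (mod 47) ✓
So ord_47(3) = 23, hence |⟨3⟩| = 23.
The index is φ(47) / ord(3) = 46 / 23 = 2.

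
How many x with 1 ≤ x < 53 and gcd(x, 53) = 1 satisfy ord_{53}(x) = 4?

φ(53) = 53 − 1 = 52 = 2^2 · 13.
(Z/53Z)^× is cyclic (|G| = 52); a cyclic group of order m has exactly φ(d) elements of each order d | m, and none otherwise.
4 = 2^2 divides 52, and φ(4) = 2.

2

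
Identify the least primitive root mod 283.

3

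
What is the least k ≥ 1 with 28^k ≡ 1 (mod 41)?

40

The order of 28 must divide φ(41) = 41 − 1 = 40 = 2^3 · 5.
Divisors of 40: 1, 2, 4, 5, 8, 10, 20, 40.
Evaluate successive powers at the divisors of 40:
28^1 ≡ 28 (mod 41)
28^2 ≡ 5 (mod 41)
28^4 ≡ 25 (mod 41)
28^5 ≡ 3 (mod 41)
28^8 ≡ 10 (mod 41)
28^10 ≡ 9 (mod 41)
28^20 ≡ 40 (mod 41)
28^40 ≡ 1 (mod 41) ✓
Therefore the multiplicative order of 28 modulo 41 is 40.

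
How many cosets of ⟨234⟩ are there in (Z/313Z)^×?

The order of 234 must divide φ(313) = 313 − 1 = 312 = 2^3 · 3 · 13.
Divisors of 312: 1, 2, 3, 4, 6, 8, 12, 13, 24, 26, 39, 52, 78, 104, 156, 312.
Compute 234^d (mod 313) for the divisors d until we hit 1:
234^1 ≡ 234 (mod 313)
234^2 ≡ 294 (mod 313)
234^3 ≡ 249 (mod 313)
234^4 ≡ 48 (mod 313)
234^6 ≡ 27 (mod 313)
234^8 ≡ 113 (mod 313)
234^12 ≡ 103 (mod 313)
234^13 ≡ 1 (mod 313) ✓
The order of 234 is 13, so the subgroup it generates has 13 elements.
The index is φ(313) / ord(234) = 312 / 13 = 24.

24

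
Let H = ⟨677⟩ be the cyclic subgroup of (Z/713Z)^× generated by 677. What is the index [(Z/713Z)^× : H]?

10

By Lagrange's theorem, ord_713(677) divides φ(713) = φ(23·31) = (23−1)·(31−1) = 22·30 = 660 = 2^2 · 3 · 5 · 11.
Divisors of 660: 1, 2, 3, 4, 5, 6, 10, 11, 12, 15, 20, 22, 30, 33, 44, 55, 60, 66, 110, 132, 165, 220, 330, 660.
Test each divisor d:
677^1 ≡ 677 (mod 713)
677^2 ≡ 583 (mod 713)
677^3 ≡ 402 (mod 713)
677^4 ≡ 501 (mod 713)
677^5 ≡ 502 (mod 713)
677^6 ≡ 466 (mod 713)
677^10 ≡ 315 (mod 713)
677^11 ≡ 68 (mod 713)
677^12 ≡ 404 (mod 713)
677^15 ≡ 557 (mod 713)
677^20 ≡ 118 (mod 713)
677^22 ≡ 346 (mod 713)
677^30 ≡ 94 (mod 713)
677^33 ≡ 712 (mod 713)
677^44 ≡ 645 (mod 713)
677^55 ≡ 367 (mod 713)
677^60 ≡ 280 (mod 713)
677^66 ≡ 1 (mod 713) ✓
The order of 677 is 66, so the subgroup it generates has 66 elements.
The index is φ(713) / ord(677) = 660 / 66 = 10.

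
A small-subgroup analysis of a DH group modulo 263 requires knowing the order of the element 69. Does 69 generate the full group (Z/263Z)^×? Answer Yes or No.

No

φ(263) = 263 − 1 = 262 = 2 · 131.
69 is a primitive root mod 263 iff 69^(φ(263)/q) ≢ 1 for every prime q | φ(263), i.e. q ∈ {2, 131}.
69^131 ≡ 1 (mod 263)  [q = 2: ≡ 1 ✗]
69^2 ≡ 27 (mod 263)  [q = 131: ≢ 1 ✓]
Since 69^131 ≡ 1, the order of 69 divides 131 < 262, so 69 is not a primitive root.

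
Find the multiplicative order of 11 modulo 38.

Since 11 ∈ (Z/38Z)^×, its order divides φ(38) = φ(2)·φ(19) = 1·18 = 18 = 2 · 3^2.
Divisors of 18: 1, 2, 3, 6, 9, 18.
Test each divisor d:
11^1 ≡ 11 (mod 38)
11^2 ≡ 7 (mod 38)
11^3 ≡ 1 (mod 38) ✓
So ord_38(11) = 3.

3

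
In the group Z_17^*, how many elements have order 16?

8

φ(17) = 17 − 1 = 16 = 2^4.
In a cyclic group of order 16, there are φ(d) elements of order d for each divisor d of 16, and zero for non-divisors.
16 = 2^4 divides 16, and φ(16) = 8.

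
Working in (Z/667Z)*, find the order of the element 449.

308

The order of 449 must divide φ(667) = φ(23·29) = (23−1)·(29−1) = 22·28 = 616 = 2^3 · 7 · 11.
Divisors of 616: 1, 2, 4, 7, 8, 11, 14, 22, 28, 44, 56, 77, 88, 154, 308, 616.
Check 449^d mod 667 for each divisor in increasing order:
449^1 ≡ 449
449^2 ≡ 167
449^4 ≡ 542
449^7 ≡ 476
449^8 ≡ 284
449^11 ≡ 530
449^14 ≡ 463
449^22 ≡ 93
449^28 ≡ 262
449^44 ≡ 645
449^56 ≡ 610
449^77 ≡ 162
449^88 ≡ 484
449^154 ≡ 231
449^308 ≡ 1
Hence ord(449) = 308.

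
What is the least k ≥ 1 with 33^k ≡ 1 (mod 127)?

42

ord(33) | φ(127) = 127 − 1 = 126 = 2 · 3^2 · 7.
Divisors of 126: 1, 2, 3, 6, 7, 9, 14, 18, 21, 42, 63, 126.
Test each divisor d:
33^1 ≡ 33 (mod 127)
33^2 ≡ 73 (mod 127)
33^3 ≡ 123 (mod 127)
33^6 ≡ 16 (mod 127)
33^7 ≡ 20 (mod 127)
33^9 ≡ 63 (mod 127)
33^14 ≡ 19 (mod 127)
33^18 ≡ 32 (mod 127)
33^21 ≡ 126 (mod 127)
33^42 ≡ 1 (mod 127) ✓
The smallest such exponent is 42, so the order of 33 is 42.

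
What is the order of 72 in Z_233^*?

116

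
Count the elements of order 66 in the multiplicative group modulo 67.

20

φ(67) = 67 − 1 = 66 = 2 · 3 · 11.
(Z/67Z)^× is cyclic (|G| = 66); a cyclic group of order m has exactly φ(d) elements of each order d | m, and none otherwise.
66 = 2 · 3 · 11 divides 66, and φ(66) = 20.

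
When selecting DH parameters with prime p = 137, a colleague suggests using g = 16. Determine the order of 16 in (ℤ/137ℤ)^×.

17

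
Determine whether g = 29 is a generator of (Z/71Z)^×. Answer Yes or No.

No

φ(71) = 71 − 1 = 70 = 2 · 5 · 7.
An element g generates (Z/71Z)^× iff g^(70/q) ≢ 1 (mod 71) for each prime q ∈ {2, 5, 7}.
29^35 ≡ 1 (mod 71)  [q = 2: ≡ 1 ✗]
29^14 ≡ 57 (mod 71)  [q = 5: ≢ 1 ✓]
29^10 ≡ 48 (mod 71)  [q = 7: ≢ 1 ✓]
29^35 ≡ 1 shows ord(29) | 35, strictly less than φ(71); not a primitive root.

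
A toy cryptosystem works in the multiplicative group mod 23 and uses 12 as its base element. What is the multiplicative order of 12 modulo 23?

Since 12 ∈ (Z/23Z)^×, its order divides φ(23) = 23 − 1 = 22 = 2 · 11.
Divisors of 22: 1, 2, 11, 22.
Compute 12^d (mod 23) for the divisors d until we hit 1:
12^1 ≡ 12
12^2 ≡ 6
12^11 ≡ 1
The smallest such exponent is 11, so the order of 12 is 11.

11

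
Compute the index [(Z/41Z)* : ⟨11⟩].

1

By Lagrange's theorem, ord_41(11) divides φ(41) = 41 − 1 = 40 = 2^3 · 5.
Divisors of 40: 1, 2, 4, 5, 8, 10, 20, 40.
Test each divisor d:
11^1 ≡ 11 (mod 41)
11^2 ≡ 39 (mod 41)
11^4 ≡ 4 (mod 41)
11^5 ≡ 3 (mod 41)
11^8 ≡ 16 (mod 41)
11^10 ≡ 9 (mod 41)
11^20 ≡ 40 (mod 41)
11^40 ≡ 1 (mod 41) ✓
The order of 11 is 40, so the subgroup it generates has 40 elements.
The index is φ(41) / ord(11) = 40 / 40 = 1.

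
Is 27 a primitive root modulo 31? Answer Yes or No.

φ(31) = 31 − 1 = 30 = 2 · 3 · 5.
Test 27^(30/q) mod 31 for each prime factor q of 30:
27^15 ≡ 30 (mod 31)  [q = 2: ≢ 1 ✓]
27^10 ≡ 1 (mod 31)  [q = 3: ≡ 1 ✗]
27^6 ≡ 4 (mod 31)  [q = 5: ≢ 1 ✓]
The check at q = 3 fails, so 27 generates a proper subgroup.

No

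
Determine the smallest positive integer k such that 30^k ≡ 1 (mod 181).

Since 30 ∈ (Z/181Z)^×, its order divides φ(181) = 181 − 1 = 180 = 2^2 · 3^2 · 5.
Divisors of 180: 1, 2, 3, 4, 5, 6, 9, 10, 12, 15, 18, 20, 30, 36, 45, 60, 90, 180.
Test each divisor d:
30^1 ≡ 30 (mod 181)
30^2 ≡ 176 (mod 181)
30^3 ≡ 31 (mod 181)
30^4 ≡ 25 (mod 181)
30^5 ≡ 26 (mod 181)
30^6 ≡ 56 (mod 181)
30^9 ≡ 107 (mod 181)
30^10 ≡ 133 (mod 181)
30^12 ≡ 59 (mod 181)
30^15 ≡ 19 (mod 181)
30^18 ≡ 46 (mod 181)
30^20 ≡ 132 (mod 181)
30^30 ≡ 180 (mod 181)
30^36 ≡ 125 (mod 181)
30^45 ≡ 162 (mod 181)
30^60 ≡ 1 (mod 181) ✓
So ord_181(30) = 60.

60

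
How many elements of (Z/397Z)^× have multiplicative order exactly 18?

φ(397) = 397 − 1 = 396 = 2^2 · 3^2 · 11.
(Z/397Z)^× is cyclic (|G| = 396); a cyclic group of order m has exactly φ(d) elements of each order d | m, and none otherwise.
18 = 2 · 3^2 divides 396, and φ(18) = 6.

6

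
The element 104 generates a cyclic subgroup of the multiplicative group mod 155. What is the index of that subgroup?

4

By Lagrange's theorem, ord_155(104) divides φ(155) = φ(5·31) = (5−1)·(31−1) = 4·30 = 120 = 2^3 · 3 · 5.
Divisors of 120: 1, 2, 3, 4, 5, 6, 8, 10, 12, 15, 20, 24, 30, 40, 60, 120.
Test each divisor d:
104^1 ≡ 104 (mod 155)
104^2 ≡ 121 (mod 155)
104^3 ≡ 29 (mod 155)
104^4 ≡ 71 (mod 155)
104^5 ≡ 99 (mod 155)
104^6 ≡ 66 (mod 155)
104^8 ≡ 81 (mod 155)
104^10 ≡ 36 (mod 155)
104^12 ≡ 16 (mod 155)
104^15 ≡ 154 (mod 155)
104^20 ≡ 56 (mod 155)
104^24 ≡ 101 (mod 155)
104^30 ≡ 1 (mod 155) ✓
Thus |⟨104⟩| = ord(104) = 30.
[(Z/155Z)^× : ⟨104⟩] = 120/30 = 4.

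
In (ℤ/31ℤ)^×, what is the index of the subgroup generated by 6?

By Lagrange's theorem, ord_31(6) divides φ(31) = 31 − 1 = 30 = 2 · 3 · 5.
Divisors of 30: 1, 2, 3, 5, 6, 10, 15, 30.
Test each divisor d:
6^1 ≡ 6
6^2 ≡ 5
6^3 ≡ 30
6^5 ≡ 26
6^6 ≡ 1
Thus |⟨6⟩| = ord(6) = 6.
The index is φ(31) / ord(6) = 30 / 6 = 5.

5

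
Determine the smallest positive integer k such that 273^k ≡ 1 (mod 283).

ord(273) | φ(283) = 283 − 1 = 282 = 2 · 3 · 47.
Divisors of 282: 1, 2, 3, 6, 47, 94, 141, 282.
Test each divisor d:
273^1 ≡ 273
273^2 ≡ 100
273^3 ≡ 132
273^6 ≡ 161
273^47 ≡ 45
273^94 ≡ 44
273^141 ≡ 282
273^282 ≡ 1
Therefore the multiplicative order of 273 modulo 283 is 282.

282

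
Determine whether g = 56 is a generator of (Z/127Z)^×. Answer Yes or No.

φ(127) = 127 − 1 = 126 = 2 · 3^2 · 7.
Test 56^(126/q) mod 127 for each prime factor q of 126:
56^63 ≡ 126 (mod 127)  [q = 2: ≢ 1 ✓]
56^42 ≡ 107 (mod 127)  [q = 3: ≢ 1 ✓]
56^18 ≡ 16 (mod 127)  [q = 7: ≢ 1 ✓]
All checks pass, so 56 has order 126 and is a primitive root modulo 127.

Yes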